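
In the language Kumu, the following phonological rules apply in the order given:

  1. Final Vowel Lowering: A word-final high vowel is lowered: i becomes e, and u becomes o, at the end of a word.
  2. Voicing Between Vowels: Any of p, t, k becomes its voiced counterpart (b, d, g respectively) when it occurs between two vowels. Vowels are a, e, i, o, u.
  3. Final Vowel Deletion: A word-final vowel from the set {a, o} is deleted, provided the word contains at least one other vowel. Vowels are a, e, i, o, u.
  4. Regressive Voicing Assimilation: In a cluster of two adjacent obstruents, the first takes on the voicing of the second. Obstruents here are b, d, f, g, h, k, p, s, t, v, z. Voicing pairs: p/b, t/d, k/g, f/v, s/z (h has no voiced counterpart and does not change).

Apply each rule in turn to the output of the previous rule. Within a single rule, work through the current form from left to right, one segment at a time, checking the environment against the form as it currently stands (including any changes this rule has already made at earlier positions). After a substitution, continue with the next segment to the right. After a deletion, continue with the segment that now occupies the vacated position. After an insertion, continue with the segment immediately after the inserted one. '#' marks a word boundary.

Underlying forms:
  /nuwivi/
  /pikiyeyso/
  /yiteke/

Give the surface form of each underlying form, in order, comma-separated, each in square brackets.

/nuwivi/:
  1 Final Vowel Lowering: [nuwivi] → [nuwive]
  2 Voicing Between Vowels: no change — [nuwive]
  3 Final Vowel Deletion: no change — [nuwive]
  4 Regressive Voicing Assimilation: no change — [nuwive]
/pikiyeyso/:
  1 Final Vowel Lowering: no change — [pikiyeyso]
  2 Voicing Between Vowels: [pikiyeyso] → [pigiyeyso]
  3 Final Vowel Deletion: [pigiyeyso] → [pigiyeys]
  4 Regressive Voicing Assimilation: no change — [pigiyeys]
/yiteke/:
  1 Final Vowel Lowering: no change — [yiteke]
  2 Voicing Between Vowels: [yiteke] → [yidege]
  3 Final Vowel Deletion: no change — [yidege]
  4 Regressive Voicing Assimilation: no change — [yidege]

[nuwive], [pigiyeys], [yidege]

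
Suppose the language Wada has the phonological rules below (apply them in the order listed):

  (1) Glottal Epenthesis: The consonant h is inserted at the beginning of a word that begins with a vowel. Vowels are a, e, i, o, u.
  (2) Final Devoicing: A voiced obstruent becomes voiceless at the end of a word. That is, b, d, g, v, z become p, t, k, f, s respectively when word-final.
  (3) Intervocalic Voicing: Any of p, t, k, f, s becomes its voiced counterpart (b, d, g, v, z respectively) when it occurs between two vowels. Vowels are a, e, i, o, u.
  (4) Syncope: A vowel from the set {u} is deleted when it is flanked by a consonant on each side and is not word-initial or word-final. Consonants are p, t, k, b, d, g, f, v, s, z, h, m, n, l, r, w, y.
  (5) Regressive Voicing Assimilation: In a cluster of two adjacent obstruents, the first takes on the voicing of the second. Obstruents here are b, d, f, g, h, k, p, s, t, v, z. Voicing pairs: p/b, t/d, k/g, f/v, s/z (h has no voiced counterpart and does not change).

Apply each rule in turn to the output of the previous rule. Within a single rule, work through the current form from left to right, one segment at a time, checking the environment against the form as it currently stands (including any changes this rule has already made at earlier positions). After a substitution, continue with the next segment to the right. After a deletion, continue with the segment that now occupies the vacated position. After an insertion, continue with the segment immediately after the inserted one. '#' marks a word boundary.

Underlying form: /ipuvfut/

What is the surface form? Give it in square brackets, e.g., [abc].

[hibfft]

(1) Glottal Epenthesis: [ipuvfut] → [hipuvfut]
(2) Final Devoicing: no change — [hipuvfut]
(3) Intervocalic Voicing: [hipuvfut] → [hibuvfut]
(4) Syncope: [hibuvfut] → [hibvft]
(5) Regressive Voicing Assimilation: [hibvft] → [hibfft]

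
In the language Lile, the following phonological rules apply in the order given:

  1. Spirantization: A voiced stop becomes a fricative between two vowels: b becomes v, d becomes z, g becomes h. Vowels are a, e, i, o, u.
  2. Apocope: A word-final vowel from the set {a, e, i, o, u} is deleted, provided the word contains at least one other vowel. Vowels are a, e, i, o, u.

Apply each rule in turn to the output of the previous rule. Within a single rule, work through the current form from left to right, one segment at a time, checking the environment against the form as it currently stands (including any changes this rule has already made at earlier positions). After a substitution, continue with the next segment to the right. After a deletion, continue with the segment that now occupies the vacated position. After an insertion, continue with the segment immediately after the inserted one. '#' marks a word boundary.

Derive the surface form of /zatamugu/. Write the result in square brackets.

1 Spirantization: [zatamugu] → [zatamuhu]
2 Apocope: [zatamuhu] → [zatamuh]

[zatamuh]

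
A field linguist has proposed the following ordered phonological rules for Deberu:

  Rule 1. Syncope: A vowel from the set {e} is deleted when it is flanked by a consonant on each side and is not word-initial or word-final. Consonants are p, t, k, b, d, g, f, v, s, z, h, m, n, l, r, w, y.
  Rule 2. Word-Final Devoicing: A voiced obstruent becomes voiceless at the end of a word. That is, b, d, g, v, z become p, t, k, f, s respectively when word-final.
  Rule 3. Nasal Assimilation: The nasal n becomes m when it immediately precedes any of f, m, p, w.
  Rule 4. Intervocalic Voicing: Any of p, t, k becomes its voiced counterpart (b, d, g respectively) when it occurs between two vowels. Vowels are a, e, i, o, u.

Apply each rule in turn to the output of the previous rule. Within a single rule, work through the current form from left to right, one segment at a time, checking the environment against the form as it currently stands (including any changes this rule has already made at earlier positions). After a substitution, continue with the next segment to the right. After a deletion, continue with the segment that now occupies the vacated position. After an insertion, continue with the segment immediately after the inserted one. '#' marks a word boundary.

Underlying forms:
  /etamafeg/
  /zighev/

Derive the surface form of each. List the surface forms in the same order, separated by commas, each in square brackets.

[edamafk], [zighf]

/etamafeg/:
  Rule 1 Syncope: [etamafeg] → [etamafg]
  Rule 2 Word-Final Devoicing: [etamafg] → [etamafk]
  Rule 3 Nasal Assimilation: no change — [etamafk]
  Rule 4 Intervocalic Voicing: [etamafk] → [edamafk]
/zighev/:
  Rule 1 Syncope: [zighev] → [zighv]
  Rule 2 Word-Final Devoicing: [zighv] → [zighf]
  Rule 3 Nasal Assimilation: no change — [zighf]
  Rule 4 Intervocalic Voicing: no change — [zighf]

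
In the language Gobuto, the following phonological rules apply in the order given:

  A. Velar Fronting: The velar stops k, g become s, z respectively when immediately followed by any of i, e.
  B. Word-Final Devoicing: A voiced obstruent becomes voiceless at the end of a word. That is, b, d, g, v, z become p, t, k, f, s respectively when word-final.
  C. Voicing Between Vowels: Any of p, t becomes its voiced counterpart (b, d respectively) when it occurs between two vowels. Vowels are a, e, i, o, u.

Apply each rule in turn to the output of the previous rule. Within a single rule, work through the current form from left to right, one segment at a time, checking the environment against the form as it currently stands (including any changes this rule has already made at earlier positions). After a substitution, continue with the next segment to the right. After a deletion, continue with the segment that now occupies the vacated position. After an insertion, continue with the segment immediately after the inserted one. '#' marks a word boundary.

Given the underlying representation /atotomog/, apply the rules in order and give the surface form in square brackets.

A Velar Fronting: no change — [atotomog]
B Word-Final Devoicing: [atotomog] → [atotomok]
C Voicing Between Vowels: [atotomok] → [adodomok]

[adodomok]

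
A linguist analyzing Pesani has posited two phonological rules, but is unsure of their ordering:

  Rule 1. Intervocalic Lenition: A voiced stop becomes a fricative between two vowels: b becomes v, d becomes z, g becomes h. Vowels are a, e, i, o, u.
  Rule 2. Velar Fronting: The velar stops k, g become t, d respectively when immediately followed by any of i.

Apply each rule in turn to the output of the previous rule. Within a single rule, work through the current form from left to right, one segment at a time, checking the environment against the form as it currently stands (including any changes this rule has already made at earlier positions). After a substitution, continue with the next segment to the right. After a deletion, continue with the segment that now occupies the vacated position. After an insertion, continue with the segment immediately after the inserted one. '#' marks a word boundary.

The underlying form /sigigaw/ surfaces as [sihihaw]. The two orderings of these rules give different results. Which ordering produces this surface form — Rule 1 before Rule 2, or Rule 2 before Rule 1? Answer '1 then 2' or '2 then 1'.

Order 1 then 2:
  1 Intervocalic Lenition: [sigigaw] → [sihihaw]
  2 Velar Fronting: no change — [sihihaw]
  result: [sihihaw]
Order 2 then 1:
  2 Velar Fronting: [sigigaw] → [sidigaw]
  1 Intervocalic Lenition: [sidigaw] → [sizihaw]
  result: [sizihaw]

1 then 2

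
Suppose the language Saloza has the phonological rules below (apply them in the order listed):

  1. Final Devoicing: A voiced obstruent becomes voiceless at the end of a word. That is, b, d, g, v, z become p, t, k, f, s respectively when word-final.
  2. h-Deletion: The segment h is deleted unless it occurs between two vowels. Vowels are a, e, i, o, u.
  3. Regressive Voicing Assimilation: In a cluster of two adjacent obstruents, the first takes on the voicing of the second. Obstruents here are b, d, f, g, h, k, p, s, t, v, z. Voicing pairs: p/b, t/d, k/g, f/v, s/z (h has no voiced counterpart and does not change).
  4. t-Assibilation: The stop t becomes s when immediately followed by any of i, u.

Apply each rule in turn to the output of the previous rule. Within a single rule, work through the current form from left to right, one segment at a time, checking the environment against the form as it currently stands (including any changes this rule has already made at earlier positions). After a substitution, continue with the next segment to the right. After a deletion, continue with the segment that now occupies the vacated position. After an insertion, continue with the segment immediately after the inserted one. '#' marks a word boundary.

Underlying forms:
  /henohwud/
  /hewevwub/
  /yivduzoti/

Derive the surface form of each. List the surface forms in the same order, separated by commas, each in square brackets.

[enowut], [ewevwup], [yivduzosi]

/henohwud/:
  1 Final Devoicing: [henohwud] → [henohwut]
  2 h-Deletion: [henohwut] → [enowut]
  3 Regressive Voicing Assimilation: no change — [enowut]
  4 t-Assibilation: no change — [enowut]
/hewevwub/:
  1 Final Devoicing: [hewevwub] → [hewevwup]
  2 h-Deletion: [hewevwup] → [ewevwup]
  3 Regressive Voicing Assimilation: no change — [ewevwup]
  4 t-Assibilation: no change — [ewevwup]
/yivduzoti/:
  1 Final Devoicing: no change — [yivduzoti]
  2 h-Deletion: no change — [yivduzoti]
  3 Regressive Voicing Assimilation: no change — [yivduzoti]
  4 t-Assibilation: [yivduzoti] → [yivduzosi]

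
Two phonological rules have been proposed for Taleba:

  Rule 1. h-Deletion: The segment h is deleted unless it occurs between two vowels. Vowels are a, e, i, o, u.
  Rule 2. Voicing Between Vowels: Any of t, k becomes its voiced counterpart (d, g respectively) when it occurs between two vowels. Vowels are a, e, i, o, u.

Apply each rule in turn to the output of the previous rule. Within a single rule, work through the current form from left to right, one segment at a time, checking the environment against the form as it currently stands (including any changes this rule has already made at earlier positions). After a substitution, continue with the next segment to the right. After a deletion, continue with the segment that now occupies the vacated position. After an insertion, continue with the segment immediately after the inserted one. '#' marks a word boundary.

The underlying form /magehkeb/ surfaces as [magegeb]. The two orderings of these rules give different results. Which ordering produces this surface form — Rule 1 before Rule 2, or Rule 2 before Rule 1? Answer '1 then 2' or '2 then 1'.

1 then 2

Order 1 then 2:
  1 h-Deletion: [magehkeb] → [magekeb]
  2 Voicing Between Vowels: [magekeb] → [magegeb]
  result: [magegeb]
Order 2 then 1:
  2 Voicing Between Vowels: no change — [magehkeb]
  1 h-Deletion: [magehkeb] → [magekeb]
  result: [magekeb]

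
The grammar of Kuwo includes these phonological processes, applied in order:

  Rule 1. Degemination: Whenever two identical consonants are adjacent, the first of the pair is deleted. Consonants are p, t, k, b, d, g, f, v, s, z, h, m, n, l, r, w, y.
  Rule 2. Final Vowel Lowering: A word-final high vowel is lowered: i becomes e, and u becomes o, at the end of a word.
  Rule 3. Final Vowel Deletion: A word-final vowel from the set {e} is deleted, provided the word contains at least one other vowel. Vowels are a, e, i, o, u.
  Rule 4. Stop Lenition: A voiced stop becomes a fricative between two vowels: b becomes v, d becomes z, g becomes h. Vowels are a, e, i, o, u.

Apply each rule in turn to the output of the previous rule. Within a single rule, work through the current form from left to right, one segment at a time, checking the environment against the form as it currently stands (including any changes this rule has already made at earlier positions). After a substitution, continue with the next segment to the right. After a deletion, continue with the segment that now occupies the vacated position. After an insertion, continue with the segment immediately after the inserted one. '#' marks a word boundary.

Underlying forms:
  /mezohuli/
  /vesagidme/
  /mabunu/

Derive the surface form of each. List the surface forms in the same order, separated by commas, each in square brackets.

[mezohul], [vesahidm], [mavuno]

/mezohuli/:
  Rule 1 Degemination: no change — [mezohuli]
  Rule 2 Final Vowel Lowering: [mezohuli] → [mezohule]
  Rule 3 Final Vowel Deletion: [mezohule] → [mezohul]
  Rule 4 Stop Lenition: no change — [mezohul]
/vesagidme/:
  Rule 1 Degemination: no change — [vesagidme]
  Rule 2 Final Vowel Lowering: no change — [vesagidme]
  Rule 3 Final Vowel Deletion: [vesagidme] → [vesagidm]
  Rule 4 Stop Lenition: [vesagidm] → [vesahidm]
/mabunu/:
  Rule 1 Degemination: no change — [mabunu]
  Rule 2 Final Vowel Lowering: [mabunu] → [mabuno]
  Rule 3 Final Vowel Deletion: no change — [mabuno]
  Rule 4 Stop Lenition: [mabuno] → [mavuno]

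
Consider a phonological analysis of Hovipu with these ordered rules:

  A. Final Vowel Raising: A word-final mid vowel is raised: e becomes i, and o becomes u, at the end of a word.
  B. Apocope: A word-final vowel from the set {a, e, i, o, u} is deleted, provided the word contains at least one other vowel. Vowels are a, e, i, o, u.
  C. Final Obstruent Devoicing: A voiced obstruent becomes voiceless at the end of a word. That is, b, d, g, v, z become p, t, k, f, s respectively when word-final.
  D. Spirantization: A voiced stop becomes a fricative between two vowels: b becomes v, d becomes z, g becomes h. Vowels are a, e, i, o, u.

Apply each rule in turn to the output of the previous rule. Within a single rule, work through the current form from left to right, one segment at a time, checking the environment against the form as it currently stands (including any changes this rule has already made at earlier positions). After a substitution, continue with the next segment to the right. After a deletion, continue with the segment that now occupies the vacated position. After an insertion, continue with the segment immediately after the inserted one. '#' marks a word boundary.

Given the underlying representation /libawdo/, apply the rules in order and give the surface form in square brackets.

[livawt]

A Final Vowel Raising: [libawdo] → [libawdu]
B Apocope: [libawdu] → [libawd]
C Final Obstruent Devoicing: [libawd] → [libawt]
D Spirantization: [libawt] → [livawt]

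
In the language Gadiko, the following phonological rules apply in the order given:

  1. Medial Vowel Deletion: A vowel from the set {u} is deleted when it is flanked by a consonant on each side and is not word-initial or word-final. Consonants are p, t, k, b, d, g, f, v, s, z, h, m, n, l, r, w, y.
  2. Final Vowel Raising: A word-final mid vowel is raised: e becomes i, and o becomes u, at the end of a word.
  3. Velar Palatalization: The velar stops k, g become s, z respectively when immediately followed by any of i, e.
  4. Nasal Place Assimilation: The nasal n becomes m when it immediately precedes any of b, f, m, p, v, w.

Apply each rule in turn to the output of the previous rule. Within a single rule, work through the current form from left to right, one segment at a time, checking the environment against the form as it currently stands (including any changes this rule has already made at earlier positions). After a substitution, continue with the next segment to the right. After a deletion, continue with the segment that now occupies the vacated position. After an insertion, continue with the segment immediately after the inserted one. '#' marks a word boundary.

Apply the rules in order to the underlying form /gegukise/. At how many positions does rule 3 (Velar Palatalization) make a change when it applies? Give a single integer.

1 Medial Vowel Deletion: [gegukise] → [gegkise]
2 Final Vowel Raising: [gegkise] → [gegkisi]
3 Velar Palatalization: [gegkisi] → [zegsisi]
4 Nasal Place Assimilation: no change — [zegsisi]
Rule 3 changed 2 position(s).

2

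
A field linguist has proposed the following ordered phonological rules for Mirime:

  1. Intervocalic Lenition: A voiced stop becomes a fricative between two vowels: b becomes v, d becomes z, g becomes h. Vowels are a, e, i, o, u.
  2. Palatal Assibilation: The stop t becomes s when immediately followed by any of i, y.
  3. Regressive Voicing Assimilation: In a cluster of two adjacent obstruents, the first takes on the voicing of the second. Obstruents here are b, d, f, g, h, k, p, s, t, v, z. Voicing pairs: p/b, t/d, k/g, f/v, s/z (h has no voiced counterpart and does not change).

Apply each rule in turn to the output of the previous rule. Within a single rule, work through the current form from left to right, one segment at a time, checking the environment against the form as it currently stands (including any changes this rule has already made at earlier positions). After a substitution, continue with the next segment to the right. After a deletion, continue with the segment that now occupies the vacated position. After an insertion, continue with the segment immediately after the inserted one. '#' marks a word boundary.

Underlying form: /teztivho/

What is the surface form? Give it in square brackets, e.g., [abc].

1 Intervocalic Lenition: no change — [teztivho]
2 Palatal Assibilation: [teztivho] → [tezsivho]
3 Regressive Voicing Assimilation: [tezsivho] → [tessifho]

[tessifho]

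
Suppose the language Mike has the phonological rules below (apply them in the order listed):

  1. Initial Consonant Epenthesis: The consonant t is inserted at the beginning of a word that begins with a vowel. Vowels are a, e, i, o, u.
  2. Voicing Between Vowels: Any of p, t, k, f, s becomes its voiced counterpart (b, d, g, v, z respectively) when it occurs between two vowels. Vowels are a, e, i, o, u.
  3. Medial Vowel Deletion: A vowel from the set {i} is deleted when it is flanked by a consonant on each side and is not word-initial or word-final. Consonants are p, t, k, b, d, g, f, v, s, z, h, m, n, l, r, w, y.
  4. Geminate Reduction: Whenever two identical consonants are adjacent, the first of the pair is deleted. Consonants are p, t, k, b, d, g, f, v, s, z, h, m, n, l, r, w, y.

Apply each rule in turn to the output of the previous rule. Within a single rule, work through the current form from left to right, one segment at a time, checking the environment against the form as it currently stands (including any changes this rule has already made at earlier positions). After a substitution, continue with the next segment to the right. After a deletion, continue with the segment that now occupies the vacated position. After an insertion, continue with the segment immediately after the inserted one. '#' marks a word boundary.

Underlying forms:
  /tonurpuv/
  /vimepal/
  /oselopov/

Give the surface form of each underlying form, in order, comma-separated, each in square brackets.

[tonurpuv], [vmebal], [tozelobov]

/tonurpuv/:
  1 Initial Consonant Epenthesis: no change — [tonurpuv]
  2 Voicing Between Vowels: no change — [tonurpuv]
  3 Medial Vowel Deletion: no change — [tonurpuv]
  4 Geminate Reduction: no change — [tonurpuv]
/vimepal/:
  1 Initial Consonant Epenthesis: no change — [vimepal]
  2 Voicing Between Vowels: [vimepal] → [vimebal]
  3 Medial Vowel Deletion: [vimebal] → [vmebal]
  4 Geminate Reduction: no change — [vmebal]
/oselopov/:
  1 Initial Consonant Epenthesis: [oselopov] → [toselopov]
  2 Voicing Between Vowels: [toselopov] → [tozelobov]
  3 Medial Vowel Deletion: no change — [tozelobov]
  4 Geminate Reduction: no change — [tozelobov]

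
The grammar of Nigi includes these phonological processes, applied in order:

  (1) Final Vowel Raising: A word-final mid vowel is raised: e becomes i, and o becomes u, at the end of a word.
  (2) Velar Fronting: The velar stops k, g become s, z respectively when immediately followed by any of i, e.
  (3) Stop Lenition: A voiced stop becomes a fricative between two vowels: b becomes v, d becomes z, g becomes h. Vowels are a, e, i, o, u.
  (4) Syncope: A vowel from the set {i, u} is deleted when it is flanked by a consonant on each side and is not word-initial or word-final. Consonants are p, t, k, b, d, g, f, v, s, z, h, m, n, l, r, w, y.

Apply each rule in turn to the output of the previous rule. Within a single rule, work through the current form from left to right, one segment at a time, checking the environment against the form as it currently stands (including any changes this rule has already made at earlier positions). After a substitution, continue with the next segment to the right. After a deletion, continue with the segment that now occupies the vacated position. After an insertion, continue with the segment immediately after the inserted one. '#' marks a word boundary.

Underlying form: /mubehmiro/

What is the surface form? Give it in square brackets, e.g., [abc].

(1) Final Vowel Raising: [mubehmiro] → [mubehmiru]
(2) Velar Fronting: no change — [mubehmiru]
(3) Stop Lenition: [mubehmiru] → [muvehmiru]
(4) Syncope: [muvehmiru] → [mvehmru]

[mvehmru]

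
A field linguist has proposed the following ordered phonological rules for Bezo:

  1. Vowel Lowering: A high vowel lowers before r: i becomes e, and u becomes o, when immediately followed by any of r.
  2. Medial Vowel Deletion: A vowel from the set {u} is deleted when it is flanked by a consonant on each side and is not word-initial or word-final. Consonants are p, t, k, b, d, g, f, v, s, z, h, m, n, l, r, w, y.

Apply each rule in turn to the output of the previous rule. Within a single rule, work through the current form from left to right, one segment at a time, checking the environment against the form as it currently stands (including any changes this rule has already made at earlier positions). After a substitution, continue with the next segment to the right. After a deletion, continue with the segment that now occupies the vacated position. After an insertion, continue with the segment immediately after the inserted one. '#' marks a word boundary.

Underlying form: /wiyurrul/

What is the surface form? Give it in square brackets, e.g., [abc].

1 Vowel Lowering: [wiyurrul] → [wiyorrul]
2 Medial Vowel Deletion: [wiyorrul] → [wiyorrl]

[wiyorrl]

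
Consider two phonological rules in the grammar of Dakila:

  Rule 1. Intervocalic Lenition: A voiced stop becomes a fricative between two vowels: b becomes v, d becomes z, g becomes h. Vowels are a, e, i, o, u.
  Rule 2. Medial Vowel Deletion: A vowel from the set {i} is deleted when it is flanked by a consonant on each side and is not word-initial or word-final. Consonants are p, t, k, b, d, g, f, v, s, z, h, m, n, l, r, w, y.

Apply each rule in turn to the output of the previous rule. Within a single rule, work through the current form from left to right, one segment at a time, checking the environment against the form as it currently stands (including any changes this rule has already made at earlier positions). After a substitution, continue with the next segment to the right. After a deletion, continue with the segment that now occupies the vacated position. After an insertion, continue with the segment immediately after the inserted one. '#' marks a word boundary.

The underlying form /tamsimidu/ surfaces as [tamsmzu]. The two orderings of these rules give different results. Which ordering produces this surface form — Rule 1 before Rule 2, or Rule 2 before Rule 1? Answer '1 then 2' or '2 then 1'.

1 then 2

Order 1 then 2:
  1 Intervocalic Lenition: [tamsimidu] → [tamsimizu]
  2 Medial Vowel Deletion: [tamsimizu] → [tamsmzu]
  result: [tamsmzu]
Order 2 then 1:
  2 Medial Vowel Deletion: [tamsimidu] → [tamsmdu]
  1 Intervocalic Lenition: no change — [tamsmdu]
  result: [tamsmdu]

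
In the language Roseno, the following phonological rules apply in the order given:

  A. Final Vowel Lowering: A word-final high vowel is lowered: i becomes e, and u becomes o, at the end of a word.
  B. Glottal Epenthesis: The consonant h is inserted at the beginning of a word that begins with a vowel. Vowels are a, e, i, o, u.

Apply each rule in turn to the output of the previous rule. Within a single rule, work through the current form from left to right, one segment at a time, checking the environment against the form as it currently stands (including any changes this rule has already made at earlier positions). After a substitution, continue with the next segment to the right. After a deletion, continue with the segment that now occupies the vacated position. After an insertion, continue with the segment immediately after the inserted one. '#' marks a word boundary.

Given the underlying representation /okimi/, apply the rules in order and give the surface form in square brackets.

A Final Vowel Lowering: [okimi] → [okime]
B Glottal Epenthesis: [okime] → [hokime]

[hokime]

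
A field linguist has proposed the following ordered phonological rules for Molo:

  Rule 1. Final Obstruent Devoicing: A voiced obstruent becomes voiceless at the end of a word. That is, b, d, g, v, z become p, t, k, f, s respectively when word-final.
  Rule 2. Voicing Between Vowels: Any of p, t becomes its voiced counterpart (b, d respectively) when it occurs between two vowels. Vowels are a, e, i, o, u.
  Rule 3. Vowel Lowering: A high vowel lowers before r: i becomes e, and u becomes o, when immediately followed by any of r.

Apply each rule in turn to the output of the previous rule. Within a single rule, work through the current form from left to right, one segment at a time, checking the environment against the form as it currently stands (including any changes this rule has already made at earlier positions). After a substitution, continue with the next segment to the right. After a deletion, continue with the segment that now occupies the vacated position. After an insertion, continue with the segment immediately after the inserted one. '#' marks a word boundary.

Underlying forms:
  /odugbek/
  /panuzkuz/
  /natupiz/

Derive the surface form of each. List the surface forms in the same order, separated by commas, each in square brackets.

[odugbek], [panuzkus], [nadubis]

/odugbek/:
  Rule 1 Final Obstruent Devoicing: no change — [odugbek]
  Rule 2 Voicing Between Vowels: no change — [odugbek]
  Rule 3 Vowel Lowering: no change — [odugbek]
/panuzkuz/:
  Rule 1 Final Obstruent Devoicing: [panuzkuz] → [panuzkus]
  Rule 2 Voicing Between Vowels: no change — [panuzkus]
  Rule 3 Vowel Lowering: no change — [panuzkus]
/natupiz/:
  Rule 1 Final Obstruent Devoicing: [natupiz] → [natupis]
  Rule 2 Voicing Between Vowels: [natupis] → [nadubis]
  Rule 3 Vowel Lowering: no change — [nadubis]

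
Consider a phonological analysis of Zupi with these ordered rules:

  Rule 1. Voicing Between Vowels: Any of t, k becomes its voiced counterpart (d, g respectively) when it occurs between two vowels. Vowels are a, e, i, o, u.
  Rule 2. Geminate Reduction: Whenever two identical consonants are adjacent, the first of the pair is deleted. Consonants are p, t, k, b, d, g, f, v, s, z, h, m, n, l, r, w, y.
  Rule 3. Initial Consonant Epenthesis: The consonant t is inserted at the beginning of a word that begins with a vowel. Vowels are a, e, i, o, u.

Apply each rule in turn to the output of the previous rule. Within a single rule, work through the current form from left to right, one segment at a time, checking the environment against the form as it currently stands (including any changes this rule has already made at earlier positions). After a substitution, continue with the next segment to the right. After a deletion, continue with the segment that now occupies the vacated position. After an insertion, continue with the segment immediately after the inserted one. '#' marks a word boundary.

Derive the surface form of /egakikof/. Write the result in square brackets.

Rule 1 Voicing Between Vowels: [egakikof] → [egagigof]
Rule 2 Geminate Reduction: no change — [egagigof]
Rule 3 Initial Consonant Epenthesis: [egagigof] → [tegagigof]

[tegagigof]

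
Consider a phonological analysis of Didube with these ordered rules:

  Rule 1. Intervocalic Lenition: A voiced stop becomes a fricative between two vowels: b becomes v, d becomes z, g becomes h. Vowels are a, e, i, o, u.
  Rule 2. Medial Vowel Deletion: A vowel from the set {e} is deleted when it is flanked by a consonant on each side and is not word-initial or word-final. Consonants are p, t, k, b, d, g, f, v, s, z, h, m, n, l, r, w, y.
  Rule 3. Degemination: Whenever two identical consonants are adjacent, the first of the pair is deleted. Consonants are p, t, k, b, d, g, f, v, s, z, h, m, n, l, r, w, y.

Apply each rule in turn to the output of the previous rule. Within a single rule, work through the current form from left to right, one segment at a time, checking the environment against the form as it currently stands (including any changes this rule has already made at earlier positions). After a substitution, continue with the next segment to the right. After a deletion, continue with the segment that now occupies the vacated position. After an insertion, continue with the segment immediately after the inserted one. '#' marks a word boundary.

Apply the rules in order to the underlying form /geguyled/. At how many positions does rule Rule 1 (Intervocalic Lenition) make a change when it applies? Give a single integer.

1

Rule 1 Intervocalic Lenition: [geguyled] → [gehuyled]
Rule 2 Medial Vowel Deletion: [gehuyled] → [ghuyld]
Rule 3 Degemination: no change — [ghuyld]
Rule Rule 1 changed 1 position(s).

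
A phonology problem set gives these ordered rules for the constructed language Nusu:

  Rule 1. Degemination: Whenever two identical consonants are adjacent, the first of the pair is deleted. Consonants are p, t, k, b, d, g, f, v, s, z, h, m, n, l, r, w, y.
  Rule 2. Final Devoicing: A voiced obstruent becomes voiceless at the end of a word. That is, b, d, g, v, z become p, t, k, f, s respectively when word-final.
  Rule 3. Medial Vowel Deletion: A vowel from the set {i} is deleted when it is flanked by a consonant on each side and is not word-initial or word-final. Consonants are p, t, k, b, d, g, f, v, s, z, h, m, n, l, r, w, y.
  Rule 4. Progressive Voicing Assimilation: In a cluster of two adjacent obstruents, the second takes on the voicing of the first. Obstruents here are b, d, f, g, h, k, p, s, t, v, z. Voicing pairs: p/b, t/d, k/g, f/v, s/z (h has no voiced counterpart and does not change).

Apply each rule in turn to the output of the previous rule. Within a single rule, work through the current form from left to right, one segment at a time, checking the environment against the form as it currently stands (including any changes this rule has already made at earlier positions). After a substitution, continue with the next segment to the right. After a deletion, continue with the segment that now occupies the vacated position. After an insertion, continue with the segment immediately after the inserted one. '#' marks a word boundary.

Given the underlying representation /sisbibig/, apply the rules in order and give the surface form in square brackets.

Rule 1 Degemination: no change — [sisbibig]
Rule 2 Final Devoicing: [sisbibig] → [sisbibik]
Rule 3 Medial Vowel Deletion: [sisbibik] → [ssbbk]
Rule 4 Progressive Voicing Assimilation: [ssbbk] → [ssppk]

[ssppk]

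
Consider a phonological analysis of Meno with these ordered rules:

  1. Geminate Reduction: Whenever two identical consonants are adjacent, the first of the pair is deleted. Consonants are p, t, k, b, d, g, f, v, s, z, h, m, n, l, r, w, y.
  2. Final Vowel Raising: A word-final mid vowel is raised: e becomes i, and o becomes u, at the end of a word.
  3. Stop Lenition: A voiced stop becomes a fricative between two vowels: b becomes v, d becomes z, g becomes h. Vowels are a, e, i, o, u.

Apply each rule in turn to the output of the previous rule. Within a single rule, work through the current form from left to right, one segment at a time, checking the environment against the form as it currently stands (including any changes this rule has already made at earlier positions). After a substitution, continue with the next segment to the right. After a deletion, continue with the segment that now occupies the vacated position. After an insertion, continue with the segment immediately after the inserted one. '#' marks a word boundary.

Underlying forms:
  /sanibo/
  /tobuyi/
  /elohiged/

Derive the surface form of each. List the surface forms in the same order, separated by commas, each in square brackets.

/sanibo/:
  1 Geminate Reduction: no change — [sanibo]
  2 Final Vowel Raising: [sanibo] → [sanibu]
  3 Stop Lenition: [sanibu] → [sanivu]
/tobuyi/:
  1 Geminate Reduction: no change — [tobuyi]
  2 Final Vowel Raising: no change — [tobuyi]
  3 Stop Lenition: [tobuyi] → [tovuyi]
/elohiged/:
  1 Geminate Reduction: no change — [elohiged]
  2 Final Vowel Raising: no change — [elohiged]
  3 Stop Lenition: [elohiged] → [elohihed]

[sanivu], [tovuyi], [elohihed]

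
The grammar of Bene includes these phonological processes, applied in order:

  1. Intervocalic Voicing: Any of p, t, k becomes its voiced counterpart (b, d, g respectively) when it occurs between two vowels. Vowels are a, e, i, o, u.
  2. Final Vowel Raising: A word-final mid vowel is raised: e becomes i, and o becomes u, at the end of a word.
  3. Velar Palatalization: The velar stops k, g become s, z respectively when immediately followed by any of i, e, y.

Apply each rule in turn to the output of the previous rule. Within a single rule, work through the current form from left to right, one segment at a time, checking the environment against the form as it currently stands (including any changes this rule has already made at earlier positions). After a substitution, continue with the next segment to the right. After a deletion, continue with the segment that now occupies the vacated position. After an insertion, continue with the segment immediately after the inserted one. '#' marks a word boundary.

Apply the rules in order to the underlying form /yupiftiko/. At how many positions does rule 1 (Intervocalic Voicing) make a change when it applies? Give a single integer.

1 Intervocalic Voicing: [yupiftiko] → [yubiftigo]
2 Final Vowel Raising: [yubiftigo] → [yubiftigu]
3 Velar Palatalization: no change — [yubiftigu]
Rule 1 changed 2 position(s).

2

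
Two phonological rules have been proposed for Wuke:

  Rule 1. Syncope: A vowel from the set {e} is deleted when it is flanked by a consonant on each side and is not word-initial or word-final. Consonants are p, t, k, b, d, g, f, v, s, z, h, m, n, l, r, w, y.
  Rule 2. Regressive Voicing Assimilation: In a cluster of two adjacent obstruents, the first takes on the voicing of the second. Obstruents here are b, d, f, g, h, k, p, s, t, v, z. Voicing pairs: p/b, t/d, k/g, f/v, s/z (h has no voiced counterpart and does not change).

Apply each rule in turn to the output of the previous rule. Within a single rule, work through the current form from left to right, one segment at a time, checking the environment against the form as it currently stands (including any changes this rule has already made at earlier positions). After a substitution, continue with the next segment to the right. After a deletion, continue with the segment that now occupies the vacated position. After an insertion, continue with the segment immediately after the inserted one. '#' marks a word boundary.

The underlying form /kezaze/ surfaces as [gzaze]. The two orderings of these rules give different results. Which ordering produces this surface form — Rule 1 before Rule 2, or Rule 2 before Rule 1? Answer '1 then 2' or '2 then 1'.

Order 1 then 2:
  1 Syncope: [kezaze] → [kzaze]
  2 Regressive Voicing Assimilation: [kzaze] → [gzaze]
  result: [gzaze]
Order 2 then 1:
  2 Regressive Voicing Assimilation: no change — [kezaze]
  1 Syncope: [kezaze] → [kzaze]
  result: [kzaze]

1 then 2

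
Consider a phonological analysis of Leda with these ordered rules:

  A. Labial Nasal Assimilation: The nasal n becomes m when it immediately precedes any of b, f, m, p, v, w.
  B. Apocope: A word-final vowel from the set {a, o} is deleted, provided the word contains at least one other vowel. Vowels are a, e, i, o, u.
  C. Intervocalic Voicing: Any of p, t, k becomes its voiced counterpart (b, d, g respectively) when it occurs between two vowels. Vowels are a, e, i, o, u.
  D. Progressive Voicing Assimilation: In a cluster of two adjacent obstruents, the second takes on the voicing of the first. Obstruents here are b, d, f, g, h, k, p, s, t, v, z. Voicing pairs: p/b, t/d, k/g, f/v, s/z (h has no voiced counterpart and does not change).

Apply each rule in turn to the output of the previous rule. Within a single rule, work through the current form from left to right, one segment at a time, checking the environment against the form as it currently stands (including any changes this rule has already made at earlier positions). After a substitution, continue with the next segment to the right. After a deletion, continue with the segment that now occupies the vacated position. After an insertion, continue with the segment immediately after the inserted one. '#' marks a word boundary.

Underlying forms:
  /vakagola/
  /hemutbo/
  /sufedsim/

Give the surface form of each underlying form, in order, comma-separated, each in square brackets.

[vagagol], [hemutp], [sufedzim]

/vakagola/:
  A Labial Nasal Assimilation: no change — [vakagola]
  B Apocope: [vakagola] → [vakagol]
  C Intervocalic Voicing: [vakagol] → [vagagol]
  D Progressive Voicing Assimilation: no change — [vagagol]
/hemutbo/:
  A Labial Nasal Assimilation: no change — [hemutbo]
  B Apocope: [hemutbo] → [hemutb]
  C Intervocalic Voicing: no change — [hemutb]
  D Progressive Voicing Assimilation: [hemutb] → [hemutp]
/sufedsim/:
  A Labial Nasal Assimilation: no change — [sufedsim]
  B Apocope: no change — [sufedsim]
  C Intervocalic Voicing: no change — [sufedsim]
  D Progressive Voicing Assimilation: [sufedsim] → [sufedzim]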